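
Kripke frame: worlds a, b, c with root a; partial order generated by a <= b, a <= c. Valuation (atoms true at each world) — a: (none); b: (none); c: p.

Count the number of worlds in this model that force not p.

a: does not force it — a does not force not p since c is accessible from a and c forces p.
b: forces it.
c: does not force it — c does not force not p since c is accessible from c and c forces p.
Worlds forcing the formula: {b}.

1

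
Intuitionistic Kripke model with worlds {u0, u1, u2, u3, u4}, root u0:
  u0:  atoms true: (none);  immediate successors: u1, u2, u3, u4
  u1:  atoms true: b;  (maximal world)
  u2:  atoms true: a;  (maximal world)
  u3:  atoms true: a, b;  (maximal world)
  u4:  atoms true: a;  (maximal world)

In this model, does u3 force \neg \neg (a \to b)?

u3 \Vdash \neg \neg (a \to b): no world accessible from u3 forces \neg (a \to b).

Yes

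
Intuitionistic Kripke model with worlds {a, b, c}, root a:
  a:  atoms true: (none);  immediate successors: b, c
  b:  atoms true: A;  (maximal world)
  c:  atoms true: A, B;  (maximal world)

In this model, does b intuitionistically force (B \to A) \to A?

b \Vdash (B \to A) \to A: every world accessible from b that forces B \to A (namely b) also forces A.

Yes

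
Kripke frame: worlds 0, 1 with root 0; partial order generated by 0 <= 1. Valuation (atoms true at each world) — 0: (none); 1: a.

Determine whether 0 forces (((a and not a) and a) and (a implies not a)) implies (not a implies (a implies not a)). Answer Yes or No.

Yes

0 forces (((a and not a) and a) and (a implies not a)) implies (not a implies (a implies not a)) vacuously: no world accessible from 0 forces the antecedent ((a and not a) and a) and (a implies not a).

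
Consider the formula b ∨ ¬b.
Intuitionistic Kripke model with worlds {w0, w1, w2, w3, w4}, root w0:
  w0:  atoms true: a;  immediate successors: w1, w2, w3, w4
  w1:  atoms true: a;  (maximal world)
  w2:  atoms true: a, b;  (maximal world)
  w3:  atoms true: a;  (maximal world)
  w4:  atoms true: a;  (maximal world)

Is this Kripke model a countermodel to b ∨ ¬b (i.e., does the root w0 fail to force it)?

w0 ⊮ b ∨ ¬b: neither disjunct is forced at w0.
w0 lacks atom b, so w0 ⊮ b.
So the root w0 does not force b ∨ ¬b; the model is a countermodel.

Yes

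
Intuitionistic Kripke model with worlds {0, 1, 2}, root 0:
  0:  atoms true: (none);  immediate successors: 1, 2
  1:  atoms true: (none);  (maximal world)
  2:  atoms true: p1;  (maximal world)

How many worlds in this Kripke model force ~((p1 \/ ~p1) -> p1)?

1

0: does not force it — 0 ||-/- ~((p1 \/ ~p1) -> p1) since 2 is accessible from 0 and 2 ||- (p1 \/ ~p1) -> p1.
1: forces it.
2: does not force it — 2 ||-/- ~((p1 \/ ~p1) -> p1) since 2 is accessible from 2 and 2 ||- (p1 \/ ~p1) -> p1.
Worlds forcing the formula: {1}.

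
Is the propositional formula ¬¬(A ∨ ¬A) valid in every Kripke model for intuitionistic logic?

Yes

This is the double negation of excluded middle, which is intuitionistically derivable.
Assuming ¬(A ∨ ¬A): from A we'd get A ∨ ¬A, so ¬A; but then A ∨ ¬A again — contradiction. Hence ¬¬(A ∨ ¬A).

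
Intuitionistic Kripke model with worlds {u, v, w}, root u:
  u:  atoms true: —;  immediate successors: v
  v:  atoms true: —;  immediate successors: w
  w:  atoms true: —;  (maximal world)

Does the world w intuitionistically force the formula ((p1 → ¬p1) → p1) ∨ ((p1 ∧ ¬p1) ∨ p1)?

No

w ⊮ ((p1 → ¬p1) → p1) ∨ ((p1 ∧ ¬p1) ∨ p1): neither disjunct is forced at w.
w ⊮ (p1 → ¬p1) → p1: already at w itself, w ⊩ p1 → ¬p1 but w ⊮ p1.
w lacks atom p1, so w ⊮ p1.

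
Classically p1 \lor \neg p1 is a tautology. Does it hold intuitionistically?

No

This is the law of excluded middle, which is not intuitionistically valid.
A Kripke countermodel: worlds s0, s1; order generated by s0 \le s1; atoms true at each world — s0:{}; s1:{p1}.
s0 \nVdash p1 \lor \neg p1: neither disjunct is forced at s0.
s0 lacks atom p1, so s0 \nVdash p1.
So the root s0 does not force the formula.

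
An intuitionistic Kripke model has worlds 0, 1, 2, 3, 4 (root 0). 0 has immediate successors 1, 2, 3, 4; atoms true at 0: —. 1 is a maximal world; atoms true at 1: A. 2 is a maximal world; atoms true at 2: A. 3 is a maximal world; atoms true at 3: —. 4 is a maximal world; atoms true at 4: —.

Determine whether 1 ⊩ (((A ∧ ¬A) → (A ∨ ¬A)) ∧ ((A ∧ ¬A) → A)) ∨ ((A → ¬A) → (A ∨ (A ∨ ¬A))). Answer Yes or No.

1 ⊩ (((A ∧ ¬A) → (A ∨ ¬A)) ∧ ((A ∧ ¬A) → A)) ∨ ((A → ¬A) → (A ∨ (A ∨ ¬A))) via the disjunct ((A ∧ ¬A) → (A ∨ ¬A)) ∧ ((A ∧ ¬A) → A).

Yes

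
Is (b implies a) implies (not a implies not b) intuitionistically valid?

This is the forward direction of contraposition, which is intuitionistically derivable.
Assume b implies a and not a. If b held then a would follow, contradicting not a; so not b.

Yes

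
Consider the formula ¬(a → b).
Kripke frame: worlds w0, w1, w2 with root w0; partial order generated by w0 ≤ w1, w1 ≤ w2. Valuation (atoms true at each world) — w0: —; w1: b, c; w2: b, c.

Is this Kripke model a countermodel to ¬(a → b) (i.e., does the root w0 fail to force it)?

w0 ⊮ ¬(a → b) since w0 is accessible from w0 and w0 ⊩ a → b.
w0 ⊩ a → b vacuously: no world accessible from w0 forces the antecedent a.
So the root w0 does not force ¬(a → b); the model is a countermodel.

Yes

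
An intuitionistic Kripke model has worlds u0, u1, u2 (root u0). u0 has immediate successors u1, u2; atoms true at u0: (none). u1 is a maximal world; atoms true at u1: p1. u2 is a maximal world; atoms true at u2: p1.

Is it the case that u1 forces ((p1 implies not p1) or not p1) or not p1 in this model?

u1 does not force ((p1 implies not p1) or not p1) or not p1: neither disjunct is forced at u1.
u1 does not force (p1 implies not p1) or not p1: neither disjunct is forced at u1.
u1 does not force p1 implies not p1: already at u1 itself, u1 forces p1 but u1 does not force not p1.
u1 does not force not p1 since u1 is accessible from u1 and u1 forces p1.

No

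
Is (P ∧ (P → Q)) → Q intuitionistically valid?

Yes

This is modus ponens in implicational form, which is intuitionistically derivable.
If a world forces P and P → Q, then applying the implication at that world (which is accessible from itself) gives Q.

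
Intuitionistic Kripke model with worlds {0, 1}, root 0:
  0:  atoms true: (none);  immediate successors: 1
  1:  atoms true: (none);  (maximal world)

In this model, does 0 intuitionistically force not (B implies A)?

No

0 does not force not (B implies A) since 0 is accessible from 0 and 0 forces B implies A.
0 forces B implies A vacuously: no world accessible from 0 forces the antecedent B.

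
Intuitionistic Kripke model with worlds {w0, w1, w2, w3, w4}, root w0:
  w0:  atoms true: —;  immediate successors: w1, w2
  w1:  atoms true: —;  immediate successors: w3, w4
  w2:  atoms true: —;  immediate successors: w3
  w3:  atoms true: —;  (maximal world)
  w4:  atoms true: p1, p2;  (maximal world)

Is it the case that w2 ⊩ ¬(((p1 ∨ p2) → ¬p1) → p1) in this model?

Yes

w2 ⊩ ¬(((p1 ∨ p2) → ¬p1) → p1): no world accessible from w2 forces ((p1 ∨ p2) → ¬p1) → p1.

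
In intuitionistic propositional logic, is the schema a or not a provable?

No

This is the law of excluded middle, which is not intuitionistically valid.
A Kripke countermodel: worlds u0, u1; order generated by u0 <= u1; atoms true at each world — u0:{}; u1:{a}.
u0 does not force a or not a: neither disjunct is forced at u0.
u0 lacks atom a, so u0 does not force a.
So the root u0 does not force the formula.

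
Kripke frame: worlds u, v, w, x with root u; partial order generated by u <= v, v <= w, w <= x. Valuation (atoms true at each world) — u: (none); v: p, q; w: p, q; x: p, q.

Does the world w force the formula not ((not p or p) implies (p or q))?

No

w does not force not ((not p or p) implies (p or q)) since w is accessible from w and w forces (not p or p) implies (p or q).
w forces (not p or p) implies (p or q): every world accessible from w that forces not p or p (namely w, x) also forces p or q.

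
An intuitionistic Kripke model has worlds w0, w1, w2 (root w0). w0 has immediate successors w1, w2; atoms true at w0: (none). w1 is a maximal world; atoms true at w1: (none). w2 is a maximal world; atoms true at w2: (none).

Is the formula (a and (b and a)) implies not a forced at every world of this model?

w0 forces (a and (b and a)) implies not a vacuously: no world accessible from w0 forces the antecedent a and (b and a).
Since the root w0 forces (a and (b and a)) implies not a and forcing is persistent (monotone upward), every world forces it.

Yes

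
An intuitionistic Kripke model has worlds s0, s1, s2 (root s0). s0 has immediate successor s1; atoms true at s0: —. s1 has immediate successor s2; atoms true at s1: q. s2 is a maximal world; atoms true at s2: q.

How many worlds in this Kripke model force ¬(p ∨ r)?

3

s0: forces it.
s1: forces it.
s2: forces it.
Worlds forcing the formula: {s0, s1, s2}.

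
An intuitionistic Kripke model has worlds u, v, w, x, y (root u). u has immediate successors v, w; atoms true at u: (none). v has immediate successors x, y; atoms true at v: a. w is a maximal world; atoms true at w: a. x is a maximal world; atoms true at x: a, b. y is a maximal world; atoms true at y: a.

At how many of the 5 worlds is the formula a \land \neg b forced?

u: does not force it — u \nVdash a \land \neg b since u fails a.
v: does not force it.
w: forces it.
x: does not force it.
y: forces it.
Worlds forcing the formula: {w, y}.

2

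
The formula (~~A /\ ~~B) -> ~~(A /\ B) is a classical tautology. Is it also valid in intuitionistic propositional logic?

This is the distribution of double negation over conjunction, which is intuitionistically derivable.
Assume ~~A, ~~B, and ~(A /\ B). From A we'd get ~B (since A /\ B is refuted), contradicting ~~B; so ~A, contradicting ~~A.

Yes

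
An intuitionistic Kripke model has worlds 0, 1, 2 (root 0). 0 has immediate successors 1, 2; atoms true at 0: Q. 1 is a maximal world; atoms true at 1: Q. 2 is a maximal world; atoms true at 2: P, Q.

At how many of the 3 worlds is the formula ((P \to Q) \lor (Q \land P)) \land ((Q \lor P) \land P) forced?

0: does not force it — 0 \nVdash ((P \to Q) \lor (Q \land P)) \land ((Q \lor P) \land P) since 0 fails (Q \lor P) \land P.
1: does not force it — 1 \nVdash ((P \to Q) \lor (Q \land P)) \land ((Q \lor P) \land P) since 1 fails (Q \lor P) \land P.
2: forces it.
Worlds forcing the formula: {2}.

1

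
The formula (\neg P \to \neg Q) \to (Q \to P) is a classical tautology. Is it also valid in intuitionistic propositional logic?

No

This is the converse of contraposition, which is not intuitionistically valid.
A Kripke countermodel: worlds u0, u1; order generated by u0 \le u1; atoms true at each world — u0:{Q}; u1:{P,Q}.
u0 \nVdash (\neg P \to \neg Q) \to (Q \to P): already at u0 itself, u0 \Vdash \neg P \to \neg Q but u0 \nVdash Q \to P.
u0 \nVdash Q \to P: already at u0 itself, u0 \Vdash Q but u0 \nVdash P.
u0 lacks atom P, so u0 \nVdash P.
So the root u0 does not force the formula.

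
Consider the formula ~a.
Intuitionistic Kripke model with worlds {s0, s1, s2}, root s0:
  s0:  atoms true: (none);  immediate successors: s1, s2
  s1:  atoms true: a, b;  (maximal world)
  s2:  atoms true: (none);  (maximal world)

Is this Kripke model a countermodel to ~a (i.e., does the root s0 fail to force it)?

Yes

s0 ||-/- ~a since s1 is accessible from s0 and s1 ||- a.
So the root s0 does not force ~a; the model is a countermodel.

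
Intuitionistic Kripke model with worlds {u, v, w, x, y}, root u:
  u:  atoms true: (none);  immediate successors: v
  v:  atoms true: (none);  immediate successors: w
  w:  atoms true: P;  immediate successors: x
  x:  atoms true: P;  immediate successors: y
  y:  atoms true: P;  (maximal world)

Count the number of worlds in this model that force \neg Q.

u: forces it.
v: forces it.
w: forces it.
x: forces it.
y: forces it.
Worlds forcing the formula: {u, v, w, x, y}.

5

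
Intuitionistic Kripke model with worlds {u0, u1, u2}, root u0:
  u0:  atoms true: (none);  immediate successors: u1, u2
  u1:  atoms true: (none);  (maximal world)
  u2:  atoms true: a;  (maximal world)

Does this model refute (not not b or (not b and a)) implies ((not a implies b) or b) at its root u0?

No

u0 forces (not not b or (not b and a)) implies ((not a implies b) or b): every world accessible from u0 that forces not not b or (not b and a) (namely u2) also forces (not a implies b) or b.
So the root u0 forces (not not b or (not b and a)) implies ((not a implies b) or b); the model is not a countermodel.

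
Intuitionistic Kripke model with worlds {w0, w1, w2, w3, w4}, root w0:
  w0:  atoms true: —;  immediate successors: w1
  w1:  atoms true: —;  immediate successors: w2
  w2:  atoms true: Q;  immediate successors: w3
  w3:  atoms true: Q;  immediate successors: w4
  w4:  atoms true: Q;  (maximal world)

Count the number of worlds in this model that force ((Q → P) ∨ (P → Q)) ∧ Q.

3

w0: does not force it — w0 ⊮ ((Q → P) ∨ (P → Q)) ∧ Q since w0 fails Q.
w1: does not force it — w1 ⊮ ((Q → P) ∨ (P → Q)) ∧ Q since w1 fails Q.
w2: forces it.
w3: forces it.
w4: forces it.
Worlds forcing the formula: {w2, w3, w4}.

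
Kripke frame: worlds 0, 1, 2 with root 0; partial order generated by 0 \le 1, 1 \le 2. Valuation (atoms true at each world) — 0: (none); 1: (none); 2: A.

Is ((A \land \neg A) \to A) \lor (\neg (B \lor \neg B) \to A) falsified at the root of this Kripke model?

No

0 \Vdash ((A \land \neg A) \to A) \lor (\neg (B \lor \neg B) \to A) via the disjunct (A \land \neg A) \to A.
So the root 0 forces ((A \land \neg A) \to A) \lor (\neg (B \lor \neg B) \to A); the model is not a countermodel.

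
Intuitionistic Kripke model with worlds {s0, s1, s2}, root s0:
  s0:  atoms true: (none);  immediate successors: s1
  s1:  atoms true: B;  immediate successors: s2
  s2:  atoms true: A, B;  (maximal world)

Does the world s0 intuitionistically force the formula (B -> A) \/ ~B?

No

s0 ||-/- (B -> A) \/ ~B: neither disjunct is forced at s0.
s0 ||-/- B -> A: at the accessible world s1, s1 ||- B but s1 ||-/- A.
s1 lacks atom A, so s1 ||-/- A.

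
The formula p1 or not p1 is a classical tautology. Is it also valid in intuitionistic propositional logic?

No

This is the law of excluded middle, which is not intuitionistically valid.
A Kripke countermodel: worlds a, b; order generated by a <= b; atoms true at each world — a:{}; b:{p1}.
a does not force p1 or not p1: neither disjunct is forced at a.
a lacks atom p1, so a does not force p1.
So the root a does not force the formula.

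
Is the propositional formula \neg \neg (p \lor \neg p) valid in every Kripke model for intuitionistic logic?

This is the double negation of excluded middle, which is intuitionistically derivable.
Assuming \neg (p \lor \neg p): from p we'd get p \lor \neg p, so \neg p; but then p \lor \neg p again — contradiction. Hence \neg \neg (p \lor \neg p).

Yes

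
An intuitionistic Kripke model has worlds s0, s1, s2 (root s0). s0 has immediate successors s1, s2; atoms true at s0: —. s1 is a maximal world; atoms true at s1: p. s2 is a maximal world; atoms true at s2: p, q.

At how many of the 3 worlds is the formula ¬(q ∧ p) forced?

1

s0: does not force it — s0 ⊮ ¬(q ∧ p) since s2 is accessible from s0 and s2 ⊩ q ∧ p.
s1: forces it.
s2: does not force it — s2 ⊮ ¬(q ∧ p) since s2 is accessible from s2 and s2 ⊩ q ∧ p.
Worlds forcing the formula: {s1}.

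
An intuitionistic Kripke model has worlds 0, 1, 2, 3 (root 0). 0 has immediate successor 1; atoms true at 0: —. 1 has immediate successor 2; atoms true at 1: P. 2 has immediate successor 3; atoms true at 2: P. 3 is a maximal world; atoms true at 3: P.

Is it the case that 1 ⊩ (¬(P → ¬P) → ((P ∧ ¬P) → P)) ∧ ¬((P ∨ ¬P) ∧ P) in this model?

1 ⊮ (¬(P → ¬P) → ((P ∧ ¬P) → P)) ∧ ¬((P ∨ ¬P) ∧ P) since 1 fails ¬((P ∨ ¬P) ∧ P).

No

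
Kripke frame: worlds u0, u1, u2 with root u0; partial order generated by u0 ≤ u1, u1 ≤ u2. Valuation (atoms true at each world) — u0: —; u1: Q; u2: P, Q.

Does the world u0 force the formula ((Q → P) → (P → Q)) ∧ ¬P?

u0 ⊮ ((Q → P) → (P → Q)) ∧ ¬P since u0 fails ¬P.

No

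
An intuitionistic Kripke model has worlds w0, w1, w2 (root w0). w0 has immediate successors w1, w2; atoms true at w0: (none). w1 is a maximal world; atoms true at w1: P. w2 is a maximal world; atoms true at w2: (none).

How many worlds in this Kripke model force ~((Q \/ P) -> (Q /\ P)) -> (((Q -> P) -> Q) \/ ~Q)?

w0: forces it.
w1: forces it.
w2: forces it.
Worlds forcing the formula: {w0, w1, w2}.

3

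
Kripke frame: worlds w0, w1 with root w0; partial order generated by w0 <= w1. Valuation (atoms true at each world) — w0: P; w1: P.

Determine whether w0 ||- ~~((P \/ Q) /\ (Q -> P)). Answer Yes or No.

w0 ||- ~~((P \/ Q) /\ (Q -> P)): no world accessible from w0 forces ~((P \/ Q) /\ (Q -> P)).

Yes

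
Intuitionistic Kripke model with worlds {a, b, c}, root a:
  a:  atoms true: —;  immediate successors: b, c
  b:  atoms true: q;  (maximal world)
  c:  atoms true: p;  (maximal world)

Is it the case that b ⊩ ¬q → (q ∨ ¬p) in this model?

b ⊩ ¬q → (q ∨ ¬p) vacuously: no world accessible from b forces the antecedent ¬q.

Yes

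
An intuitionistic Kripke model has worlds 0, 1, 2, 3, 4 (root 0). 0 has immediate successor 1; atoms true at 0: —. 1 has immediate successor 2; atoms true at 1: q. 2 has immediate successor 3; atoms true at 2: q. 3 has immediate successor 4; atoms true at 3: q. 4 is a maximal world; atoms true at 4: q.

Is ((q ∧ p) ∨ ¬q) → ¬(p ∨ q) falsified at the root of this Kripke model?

0 ⊩ ((q ∧ p) ∨ ¬q) → ¬(p ∨ q) vacuously: no world accessible from 0 forces the antecedent (q ∧ p) ∨ ¬q.
So the root 0 forces ((q ∧ p) ∨ ¬q) → ¬(p ∨ q); the model is not a countermodel.

No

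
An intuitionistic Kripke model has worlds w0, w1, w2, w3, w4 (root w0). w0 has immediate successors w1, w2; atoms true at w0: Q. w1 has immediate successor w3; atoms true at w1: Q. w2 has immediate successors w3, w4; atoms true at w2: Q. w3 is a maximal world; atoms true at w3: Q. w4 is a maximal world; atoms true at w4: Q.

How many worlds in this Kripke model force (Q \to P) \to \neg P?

w0: forces it.
w1: forces it.
w2: forces it.
w3: forces it.
w4: forces it.
Worlds forcing the formula: {w0, w1, w2, w3, w4}.

5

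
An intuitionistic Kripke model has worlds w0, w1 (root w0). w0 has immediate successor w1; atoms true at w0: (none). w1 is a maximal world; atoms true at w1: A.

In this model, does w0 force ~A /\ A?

No

w0 ||-/- ~A /\ A since w0 fails ~A.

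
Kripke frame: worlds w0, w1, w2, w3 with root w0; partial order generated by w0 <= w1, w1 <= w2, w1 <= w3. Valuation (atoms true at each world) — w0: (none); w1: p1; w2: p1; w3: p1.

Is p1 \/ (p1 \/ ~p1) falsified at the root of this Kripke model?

w0 ||-/- p1 \/ (p1 \/ ~p1): neither disjunct is forced at w0.
w0 lacks atom p1, so w0 ||-/- p1.
So the root w0 does not force p1 \/ (p1 \/ ~p1); the model is a countermodel.

Yes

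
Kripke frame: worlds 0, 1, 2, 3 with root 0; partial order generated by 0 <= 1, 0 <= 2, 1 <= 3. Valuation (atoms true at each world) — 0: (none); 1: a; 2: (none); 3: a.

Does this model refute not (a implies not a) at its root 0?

0 does not force not (a implies not a) since 2 is accessible from 0 and 2 forces a implies not a.
2 forces a implies not a vacuously: no world accessible from 2 forces the antecedent a.
So the root 0 does not force not (a implies not a); the model is a countermodel.

Yes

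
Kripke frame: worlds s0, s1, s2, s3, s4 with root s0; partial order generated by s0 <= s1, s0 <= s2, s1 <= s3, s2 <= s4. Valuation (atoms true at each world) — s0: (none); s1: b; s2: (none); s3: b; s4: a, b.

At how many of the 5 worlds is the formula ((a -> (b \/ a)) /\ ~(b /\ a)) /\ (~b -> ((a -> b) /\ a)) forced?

s0: does not force it — s0 ||-/- ((a -> (b \/ a)) /\ ~(b /\ a)) /\ (~b -> ((a -> b) /\ a)) since s0 fails (a -> (b \/ a)) /\ ~(b /\ a).
s1: forces it.
s2: does not force it — s2 ||-/- ((a -> (b \/ a)) /\ ~(b /\ a)) /\ (~b -> ((a -> b) /\ a)) since s2 fails (a -> (b \/ a)) /\ ~(b /\ a).
s3: forces it.
s4: does not force it.
Worlds forcing the formula: {s1, s3}.

2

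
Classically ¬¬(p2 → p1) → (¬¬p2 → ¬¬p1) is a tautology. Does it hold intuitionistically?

This is the distribution of double negation over implication, which is intuitionistically derivable.
Assume ¬¬(p2 → p1) and ¬¬p2; suppose ¬p1. Then p2 → p1 would give ¬p2 (by contraposition), contradicting ¬¬p2; so ¬(p2 → p1), contradicting ¬¬(p2 → p1). Hence ¬¬p1.

Yes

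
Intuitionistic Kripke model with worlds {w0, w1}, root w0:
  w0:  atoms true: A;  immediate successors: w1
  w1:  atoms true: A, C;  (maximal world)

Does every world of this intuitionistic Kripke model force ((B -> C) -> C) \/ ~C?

No

Not every world: w0 ||-/- ((B -> C) -> C) \/ ~C.
w0 ||-/- ((B -> C) -> C) \/ ~C: neither disjunct is forced at w0.
w0 ||-/- (B -> C) -> C: already at w0 itself, w0 ||- B -> C but w0 ||-/- C.
w0 lacks atom C, so w0 ||-/- C.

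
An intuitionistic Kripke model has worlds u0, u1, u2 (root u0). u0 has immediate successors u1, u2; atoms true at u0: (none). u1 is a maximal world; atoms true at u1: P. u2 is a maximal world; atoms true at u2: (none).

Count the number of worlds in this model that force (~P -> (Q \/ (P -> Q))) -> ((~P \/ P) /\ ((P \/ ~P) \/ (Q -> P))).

u0: does not force it — u0 ||-/- (~P -> (Q \/ (P -> Q))) -> ((~P \/ P) /\ ((P \/ ~P) \/ (Q -> P))): already at u0 itself, u0 ||- ~P -> (Q \/ (P -> Q)) but u0 ||-/- (~P \/ P) /\ ((P \/ ~P) \/ (Q -> P)).
u1: forces it.
u2: forces it.
Worlds forcing the formula: {u1, u2}.

2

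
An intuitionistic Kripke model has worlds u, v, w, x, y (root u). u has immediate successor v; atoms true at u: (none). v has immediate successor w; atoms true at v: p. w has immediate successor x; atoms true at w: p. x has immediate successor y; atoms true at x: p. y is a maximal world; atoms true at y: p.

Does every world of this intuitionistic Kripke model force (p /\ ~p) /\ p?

Not every world: u ||-/- (p /\ ~p) /\ p.
u ||-/- (p /\ ~p) /\ p since u fails p /\ ~p.

No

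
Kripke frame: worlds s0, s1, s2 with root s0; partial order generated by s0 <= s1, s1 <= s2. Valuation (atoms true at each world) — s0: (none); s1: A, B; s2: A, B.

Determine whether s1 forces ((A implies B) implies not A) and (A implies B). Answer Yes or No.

s1 does not force ((A implies B) implies not A) and (A implies B) since s1 fails (A implies B) implies not A.

No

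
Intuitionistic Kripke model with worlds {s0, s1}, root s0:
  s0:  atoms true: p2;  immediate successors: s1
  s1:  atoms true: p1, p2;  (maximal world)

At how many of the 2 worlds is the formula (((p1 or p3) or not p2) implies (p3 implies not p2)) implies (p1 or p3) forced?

1

s0: does not force it — s0 does not force (((p1 or p3) or not p2) implies (p3 implies not p2)) implies (p1 or p3): already at s0 itself, s0 forces ((p1 or p3) or not p2) implies (p3 implies not p2) but s0 does not force p1 or p3.
s1: forces it.
Worlds forcing the formula: {s1}.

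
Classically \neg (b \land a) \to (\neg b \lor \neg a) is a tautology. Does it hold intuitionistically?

This is the constructively invalid direction of De Morgan's law for conjunction, which is not intuitionistically valid.
A Kripke countermodel: worlds w0, w1, w2; order generated by w0 \le w1, w0 \le w2; atoms true at each world — w0:{}; w1:{b}; w2:{a}.
w0 \nVdash \neg (b \land a) \to (\neg b \lor \neg a): already at w0 itself, w0 \Vdash \neg (b \land a) but w0 \nVdash \neg b \lor \neg a.
w0 \nVdash \neg b \lor \neg a: neither disjunct is forced at w0.
w0 \nVdash \neg b since w1 is accessible from w0 and w1 \Vdash b.
So the root w0 does not force the formula.

No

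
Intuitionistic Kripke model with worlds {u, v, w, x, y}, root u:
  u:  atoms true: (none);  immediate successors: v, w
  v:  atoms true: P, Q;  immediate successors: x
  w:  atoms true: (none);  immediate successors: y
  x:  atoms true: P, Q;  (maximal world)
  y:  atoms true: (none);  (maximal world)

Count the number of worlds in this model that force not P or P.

4

u: does not force it — u does not force not P or P: neither disjunct is forced at u.
v: forces it.
w: forces it.
x: forces it.
y: forces it.
Worlds forcing the formula: {v, w, x, y}.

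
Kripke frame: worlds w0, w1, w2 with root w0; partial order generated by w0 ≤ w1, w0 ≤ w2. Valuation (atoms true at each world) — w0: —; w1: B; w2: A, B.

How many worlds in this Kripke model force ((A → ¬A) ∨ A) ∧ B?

2

w0: does not force it — w0 ⊮ ((A → ¬A) ∨ A) ∧ B since w0 fails (A → ¬A) ∨ A.
w1: forces it.
w2: forces it.
Worlds forcing the formula: {w1, w2}.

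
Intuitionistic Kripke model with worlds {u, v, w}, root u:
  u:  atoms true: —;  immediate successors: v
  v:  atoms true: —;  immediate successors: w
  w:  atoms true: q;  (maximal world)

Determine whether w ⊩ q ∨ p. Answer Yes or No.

w ⊩ q ∨ p via the disjunct q.

Yes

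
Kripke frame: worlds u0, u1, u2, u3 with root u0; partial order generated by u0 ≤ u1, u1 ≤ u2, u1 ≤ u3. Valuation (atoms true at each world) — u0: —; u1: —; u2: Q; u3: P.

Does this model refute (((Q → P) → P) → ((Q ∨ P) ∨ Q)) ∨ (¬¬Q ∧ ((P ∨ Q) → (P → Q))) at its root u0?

u0 ⊮ (((Q → P) → P) → ((Q ∨ P) ∨ Q)) ∨ (¬¬Q ∧ ((P ∨ Q) → (P → Q))): neither disjunct is forced at u0.
u0 ⊮ ((Q → P) → P) → ((Q ∨ P) ∨ Q): already at u0 itself, u0 ⊩ (Q → P) → P but u0 ⊮ (Q ∨ P) ∨ Q.
u0 ⊮ (Q ∨ P) ∨ Q: neither disjunct is forced at u0.
u0 ⊮ Q ∨ P: neither disjunct is forced at u0.
u0 lacks atom Q, so u0 ⊮ Q.
So the root u0 does not force (((Q → P) → P) → ((Q ∨ P) ∨ Q)) ∨ (¬¬Q ∧ ((P ∨ Q) → (P → Q))); the model is a countermodel.

Yes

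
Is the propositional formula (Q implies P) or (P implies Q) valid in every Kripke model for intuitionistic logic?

No

This is the Gödel–Dummett linearity axiom, which is not intuitionistically valid.
A Kripke countermodel: worlds w0, w1, w2; order generated by w0 <= w1, w0 <= w2; atoms true at each world — w0:{}; w1:{Q}; w2:{P}.
w0 does not force (Q implies P) or (P implies Q): neither disjunct is forced at w0.
w0 does not force Q implies P: at the accessible world w1, w1 forces Q but w1 does not force P.
w1 lacks atom P, so w1 does not force P.
So the root w0 does not force the formula.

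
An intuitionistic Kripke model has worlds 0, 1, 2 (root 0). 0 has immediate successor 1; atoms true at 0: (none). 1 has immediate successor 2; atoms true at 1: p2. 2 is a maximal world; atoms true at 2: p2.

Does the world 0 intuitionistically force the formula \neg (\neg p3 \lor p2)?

No

0 \nVdash \neg (\neg p3 \lor p2) since 0 is accessible from 0 and 0 \Vdash \neg p3 \lor p2.
0 \Vdash \neg p3 \lor p2 via the disjunct \neg p3.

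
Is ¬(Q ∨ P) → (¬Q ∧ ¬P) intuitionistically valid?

Yes

This is a constructively valid De Morgan direction (negated disjunction to conjunction of negations), which is intuitionistically derivable.
From ¬(Q ∨ P): if Q held then Q ∨ P would, contradiction — so ¬Q; similarly ¬P.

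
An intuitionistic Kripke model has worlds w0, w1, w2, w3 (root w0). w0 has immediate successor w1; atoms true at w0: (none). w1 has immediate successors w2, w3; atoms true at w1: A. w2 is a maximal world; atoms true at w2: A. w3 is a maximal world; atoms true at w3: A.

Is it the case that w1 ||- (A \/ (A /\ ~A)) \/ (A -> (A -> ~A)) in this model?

Yes

w1 ||- (A \/ (A /\ ~A)) \/ (A -> (A -> ~A)) via the disjunct A \/ (A /\ ~A).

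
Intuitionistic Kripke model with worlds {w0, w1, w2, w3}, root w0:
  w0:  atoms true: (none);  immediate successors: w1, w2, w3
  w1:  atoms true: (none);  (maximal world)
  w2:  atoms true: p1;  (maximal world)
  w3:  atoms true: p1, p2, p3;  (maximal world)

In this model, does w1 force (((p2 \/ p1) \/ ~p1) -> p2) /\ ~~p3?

w1 ||-/- (((p2 \/ p1) \/ ~p1) -> p2) /\ ~~p3 since w1 fails ((p2 \/ p1) \/ ~p1) -> p2.

No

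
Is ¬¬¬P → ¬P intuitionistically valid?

This is triple-negation reduction, which is intuitionistically derivable.
Assume ¬¬¬P and suppose P. Then ¬¬P (double-negation introduction), contradicting ¬¬¬P. So ¬P.

Yes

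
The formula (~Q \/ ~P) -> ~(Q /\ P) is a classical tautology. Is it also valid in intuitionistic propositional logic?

This is a constructively valid De Morgan direction (disjunction of negations to negated conjunction), which is intuitionistically derivable.
If ~Q holds at a world then no accessible world forces Q, hence none forces Q /\ P; likewise for ~P.

Yes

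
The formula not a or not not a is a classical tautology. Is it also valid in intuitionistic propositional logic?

No

This is the weak law of excluded middle, which is not intuitionistically valid.
A Kripke countermodel: worlds u0, u1, u2; order generated by u0 <= u1, u0 <= u2; atoms true at each world — u0:{}; u1:{a}; u2:{}.
u0 does not force not a or not not a: neither disjunct is forced at u0.
u0 does not force not a since u1 is accessible from u0 and u1 forces a.
So the root u0 does not force the formula.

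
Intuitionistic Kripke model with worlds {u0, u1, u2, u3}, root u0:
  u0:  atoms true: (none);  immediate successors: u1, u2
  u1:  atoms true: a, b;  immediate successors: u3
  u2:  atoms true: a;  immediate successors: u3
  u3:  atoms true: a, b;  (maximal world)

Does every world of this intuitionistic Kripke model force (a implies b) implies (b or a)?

Yes

u0 forces (a implies b) implies (b or a): every world accessible from u0 that forces a implies b (namely u1, u3) also forces b or a.
Since the root u0 forces (a implies b) implies (b or a) and forcing is persistent (monotone upward), every world forces it.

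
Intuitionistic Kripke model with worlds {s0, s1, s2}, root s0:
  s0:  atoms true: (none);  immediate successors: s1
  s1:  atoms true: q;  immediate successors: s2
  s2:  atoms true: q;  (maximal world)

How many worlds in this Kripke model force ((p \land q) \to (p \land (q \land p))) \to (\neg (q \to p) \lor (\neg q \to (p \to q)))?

3

s0: forces it.
s1: forces it.
s2: forces it.
Worlds forcing the formula: {s0, s1, s2}.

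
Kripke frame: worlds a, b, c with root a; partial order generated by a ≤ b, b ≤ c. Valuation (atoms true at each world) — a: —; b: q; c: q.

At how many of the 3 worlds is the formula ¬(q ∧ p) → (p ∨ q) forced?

a: does not force it — a ⊮ ¬(q ∧ p) → (p ∨ q): already at a itself, a ⊩ ¬(q ∧ p) but a ⊮ p ∨ q.
b: forces it.
c: forces it.
Worlds forcing the formula: {b, c}.

2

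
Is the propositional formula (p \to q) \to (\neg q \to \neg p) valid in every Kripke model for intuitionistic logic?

Yes

This is the forward direction of contraposition, which is intuitionistically derivable.
Assume p \to q and \neg q. If p held then q would follow, contradicting \neg q; so \neg p.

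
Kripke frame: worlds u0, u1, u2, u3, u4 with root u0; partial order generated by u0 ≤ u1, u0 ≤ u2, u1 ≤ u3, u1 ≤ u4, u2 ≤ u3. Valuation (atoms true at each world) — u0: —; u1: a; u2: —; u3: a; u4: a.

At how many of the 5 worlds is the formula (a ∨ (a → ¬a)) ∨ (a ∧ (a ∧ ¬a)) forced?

3

u0: does not force it — u0 ⊮ (a ∨ (a → ¬a)) ∨ (a ∧ (a ∧ ¬a)): neither disjunct is forced at u0.
u1: forces it.
u2: does not force it.
u3: forces it.
u4: forces it.
Worlds forcing the formula: {u1, u3, u4}.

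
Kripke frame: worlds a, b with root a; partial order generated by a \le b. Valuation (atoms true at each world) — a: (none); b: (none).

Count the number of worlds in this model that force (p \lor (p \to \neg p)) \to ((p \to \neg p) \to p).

0

a: does not force it — a \nVdash (p \lor (p \to \neg p)) \to ((p \to \neg p) \to p): already at a itself, a \Vdash p \lor (p \to \neg p) but a \nVdash (p \to \neg p) \to p.
b: does not force it.
Worlds forcing the formula: { }.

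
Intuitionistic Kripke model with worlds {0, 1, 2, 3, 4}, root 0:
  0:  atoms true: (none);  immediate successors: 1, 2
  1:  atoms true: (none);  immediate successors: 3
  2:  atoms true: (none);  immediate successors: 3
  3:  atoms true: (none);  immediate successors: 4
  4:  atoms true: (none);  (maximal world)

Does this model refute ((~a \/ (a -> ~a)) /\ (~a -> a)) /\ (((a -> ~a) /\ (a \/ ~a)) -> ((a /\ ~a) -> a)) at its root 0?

0 ||-/- ((~a \/ (a -> ~a)) /\ (~a -> a)) /\ (((a -> ~a) /\ (a \/ ~a)) -> ((a /\ ~a) -> a)) since 0 fails (~a \/ (a -> ~a)) /\ (~a -> a).
So the root 0 does not force ((~a \/ (a -> ~a)) /\ (~a -> a)) /\ (((a -> ~a) /\ (a \/ ~a)) -> ((a /\ ~a) -> a)); the model is a countermodel.

Yes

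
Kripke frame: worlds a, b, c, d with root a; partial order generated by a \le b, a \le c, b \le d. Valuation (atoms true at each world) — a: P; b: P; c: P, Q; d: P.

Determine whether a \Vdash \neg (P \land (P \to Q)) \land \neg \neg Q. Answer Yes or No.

a \nVdash \neg (P \land (P \to Q)) \land \neg \neg Q since a fails \neg (P \land (P \to Q)).

No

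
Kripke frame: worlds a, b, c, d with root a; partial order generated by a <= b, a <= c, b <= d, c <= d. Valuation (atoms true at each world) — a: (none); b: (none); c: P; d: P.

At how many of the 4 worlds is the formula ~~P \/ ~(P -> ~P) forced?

4

a: forces it.
b: forces it.
c: forces it.
d: forces it.
Worlds forcing the formula: {a, b, c, d}.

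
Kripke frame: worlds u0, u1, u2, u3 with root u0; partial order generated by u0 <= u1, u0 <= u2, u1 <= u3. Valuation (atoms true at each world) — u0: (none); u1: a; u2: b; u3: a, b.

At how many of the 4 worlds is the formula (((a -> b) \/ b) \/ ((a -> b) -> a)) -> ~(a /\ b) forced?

1

u0: does not force it — u0 ||-/- (((a -> b) \/ b) \/ ((a -> b) -> a)) -> ~(a /\ b): at the accessible world u1, u1 ||- ((a -> b) \/ b) \/ ((a -> b) -> a) but u1 ||-/- ~(a /\ b).
u1: does not force it — u1 ||-/- (((a -> b) \/ b) \/ ((a -> b) -> a)) -> ~(a /\ b): already at u1 itself, u1 ||- ((a -> b) \/ b) \/ ((a -> b) -> a) but u1 ||-/- ~(a /\ b).
u2: forces it.
u3: does not force it — u3 ||-/- (((a -> b) \/ b) \/ ((a -> b) -> a)) -> ~(a /\ b): already at u3 itself, u3 ||- ((a -> b) \/ b) \/ ((a -> b) -> a) but u3 ||-/- ~(a /\ b).
Worlds forcing the formula: {u2}.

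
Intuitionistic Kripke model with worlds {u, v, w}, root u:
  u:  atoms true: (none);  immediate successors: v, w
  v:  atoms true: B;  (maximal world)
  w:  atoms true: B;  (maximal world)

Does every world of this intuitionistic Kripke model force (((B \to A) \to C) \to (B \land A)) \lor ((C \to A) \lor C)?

u \Vdash (((B \to A) \to C) \to (B \land A)) \lor ((C \to A) \lor C) via the disjunct (C \to A) \lor C.
Since the root u forces (((B \to A) \to C) \to (B \land A)) \lor ((C \to A) \lor C) and forcing is persistent (monotone upward), every world forces it.

Yes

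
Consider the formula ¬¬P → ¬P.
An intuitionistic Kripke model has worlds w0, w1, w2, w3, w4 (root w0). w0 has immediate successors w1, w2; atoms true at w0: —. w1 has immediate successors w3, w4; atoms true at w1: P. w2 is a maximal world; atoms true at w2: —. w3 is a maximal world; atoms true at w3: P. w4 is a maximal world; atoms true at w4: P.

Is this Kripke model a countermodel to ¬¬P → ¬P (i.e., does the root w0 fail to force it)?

w0 ⊮ ¬¬P → ¬P: at the accessible world w1, w1 ⊩ ¬¬P but w1 ⊮ ¬P.
w1 ⊮ ¬P since w1 is accessible from w1 and w1 ⊩ P.
So the root w0 does not force ¬¬P → ¬P; the model is a countermodel.

Yes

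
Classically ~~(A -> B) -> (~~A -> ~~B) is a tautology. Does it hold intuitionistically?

This is the distribution of double negation over implication, which is intuitionistically derivable.
Assume ~~(A -> B) and ~~A; suppose ~B. Then A -> B would give ~A (by contraposition), contradicting ~~A; so ~(A -> B), contradicting ~~(A -> B). Hence ~~B.

Yes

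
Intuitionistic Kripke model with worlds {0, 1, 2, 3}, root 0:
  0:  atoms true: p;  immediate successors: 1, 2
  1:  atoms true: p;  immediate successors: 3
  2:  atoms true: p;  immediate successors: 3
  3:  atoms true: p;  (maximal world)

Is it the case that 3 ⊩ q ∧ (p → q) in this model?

3 ⊮ q ∧ (p → q) since 3 fails q.

No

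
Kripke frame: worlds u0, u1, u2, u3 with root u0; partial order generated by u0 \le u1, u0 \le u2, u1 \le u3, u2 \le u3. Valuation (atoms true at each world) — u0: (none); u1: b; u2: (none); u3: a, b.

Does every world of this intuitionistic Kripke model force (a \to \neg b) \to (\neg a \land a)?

u0 \Vdash (a \to \neg b) \to (\neg a \land a) vacuously: no world accessible from u0 forces the antecedent a \to \neg b.
Since the root u0 forces (a \to \neg b) \to (\neg a \land a) and forcing is persistent (monotone upward), every world forces it.

Yes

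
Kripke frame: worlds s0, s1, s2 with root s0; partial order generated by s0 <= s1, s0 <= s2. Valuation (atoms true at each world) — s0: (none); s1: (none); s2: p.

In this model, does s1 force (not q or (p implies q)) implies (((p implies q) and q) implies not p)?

s1 forces (not q or (p implies q)) implies (((p implies q) and q) implies not p): every world accessible from s1 that forces not q or (p implies q) (namely s1) also forces ((p implies q) and q) implies not p.

Yes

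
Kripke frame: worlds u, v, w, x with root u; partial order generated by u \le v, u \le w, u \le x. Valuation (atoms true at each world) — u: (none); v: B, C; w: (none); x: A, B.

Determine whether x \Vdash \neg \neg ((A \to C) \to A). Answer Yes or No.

x \Vdash \neg \neg ((A \to C) \to A): no world accessible from x forces \neg ((A \to C) \to A).

Yes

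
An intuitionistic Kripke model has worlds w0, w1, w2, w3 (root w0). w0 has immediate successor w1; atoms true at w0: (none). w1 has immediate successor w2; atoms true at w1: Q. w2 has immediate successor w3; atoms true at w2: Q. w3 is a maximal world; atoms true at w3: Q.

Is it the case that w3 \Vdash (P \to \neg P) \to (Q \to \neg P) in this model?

w3 \Vdash (P \to \neg P) \to (Q \to \neg P): every world accessible from w3 that forces P \to \neg P (namely w3) also forces Q \to \neg P.

Yes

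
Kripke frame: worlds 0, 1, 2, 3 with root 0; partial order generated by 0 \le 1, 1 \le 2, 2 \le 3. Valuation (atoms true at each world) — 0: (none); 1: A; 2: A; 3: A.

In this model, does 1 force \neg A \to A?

1 \Vdash \neg A \to A vacuously: no world accessible from 1 forces the antecedent \neg A.

Yes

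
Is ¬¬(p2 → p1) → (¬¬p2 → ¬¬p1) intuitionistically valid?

Yes

This is the distribution of double negation over implication, which is intuitionistically derivable.
Assume ¬¬(p2 → p1) and ¬¬p2; suppose ¬p1. Then p2 → p1 would give ¬p2 (by contraposition), contradicting ¬¬p2; so ¬(p2 → p1), contradicting ¬¬(p2 → p1). Hence ¬¬p1.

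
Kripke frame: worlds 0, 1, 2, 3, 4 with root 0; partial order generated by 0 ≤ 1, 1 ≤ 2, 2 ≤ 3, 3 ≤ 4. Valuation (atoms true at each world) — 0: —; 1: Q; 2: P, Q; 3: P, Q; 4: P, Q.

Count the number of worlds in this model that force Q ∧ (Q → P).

0: does not force it — 0 ⊮ Q ∧ (Q → P) since 0 fails Q.
1: does not force it.
2: forces it.
3: forces it.
4: forces it.
Worlds forcing the formula: {2, 3, 4}.

3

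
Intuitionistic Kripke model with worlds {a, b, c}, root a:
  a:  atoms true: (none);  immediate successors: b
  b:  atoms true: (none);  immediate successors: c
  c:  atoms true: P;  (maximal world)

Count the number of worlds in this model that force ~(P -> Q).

a: forces it.
b: forces it.
c: forces it.
Worlds forcing the formula: {a, b, c}.

3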